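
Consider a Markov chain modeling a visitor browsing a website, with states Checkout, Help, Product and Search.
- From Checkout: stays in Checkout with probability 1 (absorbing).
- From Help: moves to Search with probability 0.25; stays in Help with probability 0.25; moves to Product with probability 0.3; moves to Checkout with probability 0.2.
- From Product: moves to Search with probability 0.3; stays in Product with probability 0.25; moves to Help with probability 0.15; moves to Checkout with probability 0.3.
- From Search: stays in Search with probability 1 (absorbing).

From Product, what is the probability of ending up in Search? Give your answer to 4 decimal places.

Let h(s) be the probability of absorption at Search starting from transient state s. Then h(Search) = 1 and h(Checkout) = 0. By first-step analysis:
h(Help) = 0.2·0 + 0.25·h(Help) + 0.3·h(Product) + 0.25·1
h(Product) = 0.3·0 + 0.15·h(Help) + 0.25·h(Product) + 0.3·1
Solving: h(Help) = 0.5362, h(Product) = 0.5072.
Starting from Product, the probability is 0.5072.

0.5072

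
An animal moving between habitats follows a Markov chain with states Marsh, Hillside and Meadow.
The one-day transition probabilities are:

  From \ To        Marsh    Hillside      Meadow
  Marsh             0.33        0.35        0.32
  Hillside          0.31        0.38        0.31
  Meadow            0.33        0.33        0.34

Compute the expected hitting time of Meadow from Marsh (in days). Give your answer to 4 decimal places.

3.1606

Let t(s) be the expected number of days to first reach Meadow from state s, with t(Meadow) = 0. Conditioning on the first day:
t(Marsh) = 1 + 0.33·t(Marsh) + 0.35·t(Hillside)
t(Hillside) = 1 + 0.31·t(Marsh) + 0.38·t(Hillside)
Solving: t(Marsh) = 3.1606, t(Hillside) = 3.1932.
Expected days from Marsh to Meadow: 3.1606.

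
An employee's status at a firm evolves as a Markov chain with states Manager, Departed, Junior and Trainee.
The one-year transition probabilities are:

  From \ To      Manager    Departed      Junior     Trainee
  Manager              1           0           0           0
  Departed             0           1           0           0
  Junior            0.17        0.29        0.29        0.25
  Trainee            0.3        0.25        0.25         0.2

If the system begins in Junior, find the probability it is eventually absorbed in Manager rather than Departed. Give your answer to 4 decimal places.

0.4174

Let h(s) be the probability of absorption at Manager starting from transient state s. Then h(Manager) = 1 and h(Departed) = 0. By first-step analysis:
h(Junior) = 0.17·1 + 0.29·0 + 0.29·h(Junior) + 0.25·h(Trainee)
h(Trainee) = 0.3·1 + 0.25·0 + 0.25·h(Junior) + 0.2·h(Trainee)
Solving: h(Junior) = 0.4174, h(Trainee) = 0.5054.
Starting from Junior, the probability is 0.4174.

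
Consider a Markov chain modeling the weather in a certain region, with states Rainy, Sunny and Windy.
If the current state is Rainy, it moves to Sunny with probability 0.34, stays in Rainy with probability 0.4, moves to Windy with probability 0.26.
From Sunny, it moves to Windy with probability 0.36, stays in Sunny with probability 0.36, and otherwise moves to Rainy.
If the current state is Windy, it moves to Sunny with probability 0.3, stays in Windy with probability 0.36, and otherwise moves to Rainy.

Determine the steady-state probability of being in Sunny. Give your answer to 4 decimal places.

0.3336

Let the stationary distribution be π with π = πP and π_1 + π_2 + π_3 = 1.
π_1 = 0.4·π_1 + 0.28·π_2 + 0.34·π_3
π_2 = 0.34·π_1 + 0.36·π_2 + 0.3·π_3
Solving with the normalization constraint gives π = (0.3404, 0.3336, 0.3260).
So the stationary probability of Sunny is 0.3336.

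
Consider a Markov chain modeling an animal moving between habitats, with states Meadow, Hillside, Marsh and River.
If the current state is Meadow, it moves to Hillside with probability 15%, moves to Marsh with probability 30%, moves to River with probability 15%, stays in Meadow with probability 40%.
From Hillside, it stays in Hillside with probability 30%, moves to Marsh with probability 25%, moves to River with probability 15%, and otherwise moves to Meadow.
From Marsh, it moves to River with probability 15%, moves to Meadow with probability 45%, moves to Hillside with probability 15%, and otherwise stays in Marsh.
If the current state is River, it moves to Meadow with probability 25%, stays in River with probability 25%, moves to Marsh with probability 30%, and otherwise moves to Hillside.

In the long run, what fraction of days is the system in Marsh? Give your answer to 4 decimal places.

Let the stationary distribution be π with π = πP and π_1 + π_2 + π_3 + π_4 = 1.
π_1 = 0.4·π_1 + 0.3·π_2 + 0.45·π_3 + 0.25·π_4
π_2 = 0.15·π_1 + 0.3·π_2 + 0.15·π_3 + 0.2·π_4
π_3 = 0.3·π_1 + 0.25·π_2 + 0.25·π_3 + 0.3·π_4
Solving with the normalization constraint gives π = (0.3702, 0.1863, 0.2768, 0.1667).
So the stationary probability of Marsh is 0.2768.

0.2768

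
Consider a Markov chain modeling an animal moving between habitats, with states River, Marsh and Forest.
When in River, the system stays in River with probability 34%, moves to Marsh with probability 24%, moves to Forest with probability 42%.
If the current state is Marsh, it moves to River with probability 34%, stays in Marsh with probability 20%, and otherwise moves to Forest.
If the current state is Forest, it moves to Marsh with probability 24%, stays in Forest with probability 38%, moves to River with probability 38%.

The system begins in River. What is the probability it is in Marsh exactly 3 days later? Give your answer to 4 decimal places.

Propagate the distribution vector 3 days from River.
After 0 days: (1.0000, 0.0000, 0.0000)
After 1 day: (0.3400, 0.2400, 0.4200)
After 2 days: (0.3568, 0.2304, 0.4128)
After 3 days: (0.3565, 0.2308, 0.4127)
P(in Marsh after 3 days) = 0.2308

0.2308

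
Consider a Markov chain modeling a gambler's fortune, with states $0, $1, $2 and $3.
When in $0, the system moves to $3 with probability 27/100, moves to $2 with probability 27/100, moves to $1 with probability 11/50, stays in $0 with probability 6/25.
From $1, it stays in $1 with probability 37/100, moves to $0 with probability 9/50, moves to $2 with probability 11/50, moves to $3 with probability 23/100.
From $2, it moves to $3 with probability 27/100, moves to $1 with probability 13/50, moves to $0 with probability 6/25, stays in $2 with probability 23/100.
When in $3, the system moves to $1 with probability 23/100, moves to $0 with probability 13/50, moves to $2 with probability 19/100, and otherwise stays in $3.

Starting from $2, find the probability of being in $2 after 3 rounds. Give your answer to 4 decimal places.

0.2256

Propagate the distribution vector 3 rounds from $2.
After 0 rounds: (0.0000, 0.0000, 1.0000, 0.0000)
After 1 round: (0.2400, 0.2600, 0.2300, 0.2700)
After 2 rounds: (0.2298, 0.2709, 0.2262, 0.2731)
After 3 rounds: (0.2292, 0.2724, 0.2256, 0.2728)
P(in $2 after 3 rounds) = 0.2256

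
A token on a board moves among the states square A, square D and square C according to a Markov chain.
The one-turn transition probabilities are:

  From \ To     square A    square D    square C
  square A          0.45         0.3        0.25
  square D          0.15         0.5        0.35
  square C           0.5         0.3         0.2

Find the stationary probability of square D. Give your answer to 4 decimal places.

0.3750

Let the stationary distribution be π with π = πP and π_1 + π_2 + π_3 = 1.
π_1 = 0.45·π_1 + 0.15·π_2 + 0.5·π_3
π_2 = 0.3·π_1 + 0.5·π_2 + 0.3·π_3
Solving with the normalization constraint gives π = (0.3512, 0.3750, 0.2738).
So the stationary probability of square D is 0.3750.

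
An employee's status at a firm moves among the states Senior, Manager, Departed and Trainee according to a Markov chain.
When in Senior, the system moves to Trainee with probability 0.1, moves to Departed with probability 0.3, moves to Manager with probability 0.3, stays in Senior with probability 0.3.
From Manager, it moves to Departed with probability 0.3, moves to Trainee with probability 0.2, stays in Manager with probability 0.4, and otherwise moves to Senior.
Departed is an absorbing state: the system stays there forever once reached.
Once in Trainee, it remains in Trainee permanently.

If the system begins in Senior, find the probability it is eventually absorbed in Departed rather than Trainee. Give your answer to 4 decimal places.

Let h(s) be the probability of absorption at Departed starting from transient state s. Then h(Departed) = 1 and h(Trainee) = 0. By first-step analysis:
h(Senior) = 0.3·h(Senior) + 0.3·h(Manager) + 0.3·1 + 0.1·0
h(Manager) = 0.1·h(Senior) + 0.4·h(Manager) + 0.3·1 + 0.2·0
Solving: h(Senior) = 0.6923, h(Manager) = 0.6154.
Starting from Senior, the probability is 0.6923.

0.6923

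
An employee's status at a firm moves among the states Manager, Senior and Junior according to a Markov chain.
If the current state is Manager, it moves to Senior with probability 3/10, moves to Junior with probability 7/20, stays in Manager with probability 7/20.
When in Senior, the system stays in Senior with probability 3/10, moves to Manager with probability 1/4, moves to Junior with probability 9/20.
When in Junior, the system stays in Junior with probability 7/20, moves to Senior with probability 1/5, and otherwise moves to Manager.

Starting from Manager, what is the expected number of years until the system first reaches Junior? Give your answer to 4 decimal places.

2.6316

Let t(s) be the expected number of years to first reach Junior from state s, with t(Junior) = 0. Conditioning on the first year:
t(Manager) = 1 + 0.35·t(Manager) + 0.3·t(Senior)
t(Senior) = 1 + 0.25·t(Manager) + 0.3·t(Senior)
Solving: t(Manager) = 2.6316, t(Senior) = 2.3684.
Expected years from Manager to Junior: 2.6316.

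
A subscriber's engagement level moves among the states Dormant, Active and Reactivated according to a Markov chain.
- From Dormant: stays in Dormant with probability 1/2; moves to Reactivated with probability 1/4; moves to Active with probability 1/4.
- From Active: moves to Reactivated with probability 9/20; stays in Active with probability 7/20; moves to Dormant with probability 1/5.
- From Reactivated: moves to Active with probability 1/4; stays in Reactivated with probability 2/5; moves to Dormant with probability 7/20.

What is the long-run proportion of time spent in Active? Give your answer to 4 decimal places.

Let the stationary distribution be π with π = πP and π_1 + π_2 + π_3 = 1.
π_1 = 0.5·π_1 + 0.2·π_2 + 0.35·π_3
π_2 = 0.25·π_1 + 0.35·π_2 + 0.25·π_3
Solving with the normalization constraint gives π = (0.3627, 0.2778, 0.3595).
So the stationary probability of Active is 0.2778.

0.2778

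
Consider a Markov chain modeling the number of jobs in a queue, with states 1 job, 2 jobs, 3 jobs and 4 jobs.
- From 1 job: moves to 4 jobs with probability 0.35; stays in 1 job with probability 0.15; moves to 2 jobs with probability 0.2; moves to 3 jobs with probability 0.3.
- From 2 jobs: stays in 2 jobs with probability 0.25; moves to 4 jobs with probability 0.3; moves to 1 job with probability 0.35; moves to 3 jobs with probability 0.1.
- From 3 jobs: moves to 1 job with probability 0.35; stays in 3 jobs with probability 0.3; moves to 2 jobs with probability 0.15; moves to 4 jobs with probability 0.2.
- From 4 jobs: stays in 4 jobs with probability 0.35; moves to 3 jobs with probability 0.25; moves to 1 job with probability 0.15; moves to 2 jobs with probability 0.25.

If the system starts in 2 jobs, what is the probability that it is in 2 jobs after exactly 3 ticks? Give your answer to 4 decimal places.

Propagate the distribution vector 3 ticks from 2 jobs.
After 0 ticks: (0.0000, 1.0000, 0.0000, 0.0000)
After 1 tick: (0.3500, 0.2500, 0.1000, 0.3000)
After 2 ticks: (0.2200, 0.2225, 0.2350, 0.3225)
After 3 ticks: (0.2415, 0.2155, 0.2394, 0.3036)
P(in 2 jobs after 3 ticks) = 0.2155

0.2155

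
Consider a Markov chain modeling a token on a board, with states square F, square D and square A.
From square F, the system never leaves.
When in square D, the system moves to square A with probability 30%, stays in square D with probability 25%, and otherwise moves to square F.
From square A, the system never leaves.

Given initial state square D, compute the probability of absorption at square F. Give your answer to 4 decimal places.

0.6000

Let h(s) be the probability of absorption at square F starting from transient state s. Then h(square F) = 1 and h(square A) = 0. By first-step analysis:
h(square D) = 0.45·1 + 0.25·h(square D) + 0.3·0
Solving: h(square D) = 0.6000.
Starting from square D, the probability is 0.6000.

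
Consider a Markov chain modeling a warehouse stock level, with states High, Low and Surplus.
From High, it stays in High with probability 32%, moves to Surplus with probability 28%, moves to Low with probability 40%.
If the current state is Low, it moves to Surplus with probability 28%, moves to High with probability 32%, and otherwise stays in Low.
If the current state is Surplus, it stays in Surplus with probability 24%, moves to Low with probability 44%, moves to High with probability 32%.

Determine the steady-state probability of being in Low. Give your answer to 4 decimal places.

Let the stationary distribution be π with π = πP and π_1 + π_2 + π_3 = 1.
π_1 = 0.32·π_1 + 0.32·π_2 + 0.32·π_3
π_2 = 0.4·π_1 + 0.4·π_2 + 0.44·π_3
Solving with the normalization constraint gives π = (0.3200, 0.4108, 0.2692).
So the stationary probability of Low is 0.4108.

0.4108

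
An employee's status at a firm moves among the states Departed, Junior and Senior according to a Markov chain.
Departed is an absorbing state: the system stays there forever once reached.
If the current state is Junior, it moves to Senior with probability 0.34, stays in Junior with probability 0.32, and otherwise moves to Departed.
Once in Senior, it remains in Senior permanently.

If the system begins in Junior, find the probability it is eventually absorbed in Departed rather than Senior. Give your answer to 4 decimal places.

0.5000

Let h(s) be the probability of absorption at Departed starting from transient state s. Then h(Departed) = 1 and h(Senior) = 0. By first-step analysis:
h(Junior) = 0.34·1 + 0.32·h(Junior) + 0.34·0
Solving: h(Junior) = 0.5000.
Starting from Junior, the probability is 0.5000.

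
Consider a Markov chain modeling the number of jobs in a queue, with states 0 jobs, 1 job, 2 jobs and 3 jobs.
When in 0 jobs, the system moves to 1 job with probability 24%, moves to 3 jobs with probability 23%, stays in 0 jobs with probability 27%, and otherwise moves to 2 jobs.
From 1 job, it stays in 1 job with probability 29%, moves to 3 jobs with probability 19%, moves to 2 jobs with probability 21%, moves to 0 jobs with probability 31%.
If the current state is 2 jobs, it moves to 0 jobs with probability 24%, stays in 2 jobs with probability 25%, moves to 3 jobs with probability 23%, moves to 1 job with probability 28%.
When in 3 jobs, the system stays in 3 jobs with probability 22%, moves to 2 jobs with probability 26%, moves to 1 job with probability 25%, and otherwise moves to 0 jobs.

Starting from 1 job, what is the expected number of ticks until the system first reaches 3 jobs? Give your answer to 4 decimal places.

4.7476

Let t(s) be the expected number of ticks to first reach 3 jobs from state s, with t(3 jobs) = 0. Conditioning on the first tick:
t(0 jobs) = 1 + 0.27·t(0 jobs) + 0.24·t(1 job) + 0.26·t(2 jobs)
t(1 job) = 1 + 0.31·t(0 jobs) + 0.29·t(1 job) + 0.21·t(2 jobs)
t(2 jobs) = 1 + 0.24·t(0 jobs) + 0.28·t(1 job) + 0.25·t(2 jobs)
Solving: t(0 jobs) = 4.5562, t(1 job) = 4.7476, t(2 jobs) = 4.5637.
Expected ticks from 1 job to 3 jobs: 4.7476.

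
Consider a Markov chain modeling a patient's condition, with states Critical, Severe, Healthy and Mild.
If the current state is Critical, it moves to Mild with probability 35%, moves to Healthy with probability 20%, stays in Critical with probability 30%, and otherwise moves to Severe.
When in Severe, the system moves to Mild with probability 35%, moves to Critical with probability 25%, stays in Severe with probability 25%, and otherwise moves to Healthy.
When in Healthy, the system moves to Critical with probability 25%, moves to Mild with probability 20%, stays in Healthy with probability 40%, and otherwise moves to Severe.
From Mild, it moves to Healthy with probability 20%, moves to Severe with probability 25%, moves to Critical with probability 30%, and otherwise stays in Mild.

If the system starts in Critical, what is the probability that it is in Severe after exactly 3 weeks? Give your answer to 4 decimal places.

0.1985

Propagate the distribution vector 3 weeks from Critical.
After 0 weeks: (1.0000, 0.0000, 0.0000, 0.0000)
After 1 week: (0.3000, 0.1500, 0.2000, 0.3500)
After 2 weeks: (0.2825, 0.2000, 0.2325, 0.2850)
After 3 weeks: (0.2784, 0.1985, 0.2365, 0.2866)
P(in Severe after 3 weeks) = 0.1985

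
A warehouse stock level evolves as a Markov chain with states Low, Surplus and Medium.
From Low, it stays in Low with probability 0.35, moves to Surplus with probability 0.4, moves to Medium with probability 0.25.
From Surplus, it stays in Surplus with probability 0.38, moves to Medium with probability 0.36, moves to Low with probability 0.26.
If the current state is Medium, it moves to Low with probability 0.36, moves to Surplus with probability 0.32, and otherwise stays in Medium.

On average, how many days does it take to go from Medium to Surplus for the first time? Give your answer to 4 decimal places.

Let t(s) be the expected number of days to first reach Surplus from state s, with t(Surplus) = 0. Conditioning on the first day:
t(Low) = 1 + 0.35·t(Low) + 0.25·t(Medium)
t(Medium) = 1 + 0.36·t(Low) + 0.32·t(Medium)
Solving: t(Low) = 2.6420, t(Medium) = 2.8693.
Expected days from Medium to Surplus: 2.8693.

2.8693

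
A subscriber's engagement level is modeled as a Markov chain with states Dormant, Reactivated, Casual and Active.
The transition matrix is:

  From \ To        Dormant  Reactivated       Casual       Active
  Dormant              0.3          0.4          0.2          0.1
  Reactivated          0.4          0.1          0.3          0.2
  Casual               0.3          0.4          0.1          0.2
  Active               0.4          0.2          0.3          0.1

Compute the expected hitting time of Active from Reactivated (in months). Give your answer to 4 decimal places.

Let t(s) be the expected number of months to first reach Active from state s, with t(Active) = 0. Conditioning on the first month:
t(Dormant) = 1 + 0.3·t(Dormant) + 0.4·t(Reactivated) + 0.2·t(Casual)
t(Reactivated) = 1 + 0.4·t(Dormant) + 0.1·t(Reactivated) + 0.3·t(Casual)
t(Casual) = 1 + 0.3·t(Dormant) + 0.4·t(Reactivated) + 0.1·t(Casual)
Solving: t(Dormant) = 6.5899, t(Reactivated) = 6.0369, t(Casual) = 5.9908.
Expected months from Reactivated to Active: 6.0369.

6.0369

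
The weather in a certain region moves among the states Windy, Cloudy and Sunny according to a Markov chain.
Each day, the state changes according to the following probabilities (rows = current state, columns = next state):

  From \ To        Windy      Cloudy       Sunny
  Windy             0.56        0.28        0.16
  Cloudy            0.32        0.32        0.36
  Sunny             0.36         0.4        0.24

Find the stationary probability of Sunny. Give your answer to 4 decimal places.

Let the stationary distribution be π with π = πP and π_1 + π_2 + π_3 = 1.
π_1 = 0.56·π_1 + 0.32·π_2 + 0.36·π_3
π_2 = 0.28·π_1 + 0.32·π_2 + 0.4·π_3
Solving with the normalization constraint gives π = (0.4339, 0.3222, 0.2439).
So the stationary probability of Sunny is 0.2439.

0.2439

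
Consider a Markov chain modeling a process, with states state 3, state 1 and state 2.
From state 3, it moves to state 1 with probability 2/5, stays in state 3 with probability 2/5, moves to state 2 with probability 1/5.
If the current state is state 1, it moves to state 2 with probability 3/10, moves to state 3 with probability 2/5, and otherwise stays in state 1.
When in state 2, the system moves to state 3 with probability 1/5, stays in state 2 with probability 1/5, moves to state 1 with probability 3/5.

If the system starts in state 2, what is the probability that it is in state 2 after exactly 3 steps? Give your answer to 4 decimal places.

0.2380

Propagate the distribution vector 3 steps from state 2.
After 0 steps: (0.0000, 0.0000, 1.0000)
After 1 step: (0.2000, 0.6000, 0.2000)
After 2 steps: (0.3600, 0.3800, 0.2600)
After 3 steps: (0.3480, 0.4140, 0.2380)
P(in state 2 after 3 steps) = 0.2380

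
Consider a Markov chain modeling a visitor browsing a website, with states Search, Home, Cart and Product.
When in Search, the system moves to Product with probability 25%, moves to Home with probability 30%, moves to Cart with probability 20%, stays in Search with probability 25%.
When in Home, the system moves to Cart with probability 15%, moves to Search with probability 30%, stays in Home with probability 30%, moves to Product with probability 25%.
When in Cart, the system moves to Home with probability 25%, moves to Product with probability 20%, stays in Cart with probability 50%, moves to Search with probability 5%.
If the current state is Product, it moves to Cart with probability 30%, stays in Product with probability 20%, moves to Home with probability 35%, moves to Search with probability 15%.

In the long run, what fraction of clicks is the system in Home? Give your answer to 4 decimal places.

Let the stationary distribution be π with π = πP and π_1 + π_2 + π_3 + π_4 = 1.
π_1 = 0.25·π_1 + 0.3·π_2 + 0.05·π_3 + 0.15·π_4
π_2 = 0.3·π_1 + 0.3·π_2 + 0.25·π_3 + 0.35·π_4
π_3 = 0.2·π_1 + 0.15·π_2 + 0.5·π_3 + 0.3·π_4
Solving with the normalization constraint gives π = (0.1831, 0.2964, 0.2965, 0.2240).
So the stationary probability of Home is 0.2964.

0.2964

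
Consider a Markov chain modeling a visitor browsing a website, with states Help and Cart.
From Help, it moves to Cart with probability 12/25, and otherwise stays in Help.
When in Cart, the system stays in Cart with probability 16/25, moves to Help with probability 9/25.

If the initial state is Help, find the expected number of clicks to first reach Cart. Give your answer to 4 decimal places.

2.0833

Let t(s) be the expected number of clicks to first reach Cart from state s, with t(Cart) = 0. Conditioning on the first click:
t(Help) = 1 + 0.52·t(Help)
Solving: t(Help) = 2.0833.
Expected clicks from Help to Cart: 2.0833.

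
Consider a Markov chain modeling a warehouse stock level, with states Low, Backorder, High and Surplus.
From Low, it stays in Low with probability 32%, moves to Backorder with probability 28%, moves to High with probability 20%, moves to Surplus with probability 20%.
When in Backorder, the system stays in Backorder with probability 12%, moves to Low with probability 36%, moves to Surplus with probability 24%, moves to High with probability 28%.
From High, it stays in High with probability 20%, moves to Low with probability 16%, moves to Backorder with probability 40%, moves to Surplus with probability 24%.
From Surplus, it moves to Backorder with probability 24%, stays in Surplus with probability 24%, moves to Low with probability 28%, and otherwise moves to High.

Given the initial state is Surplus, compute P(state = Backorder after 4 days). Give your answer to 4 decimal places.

0.2574

Propagate the distribution vector 4 days from Surplus.
After 0 days: (0.0000, 0.0000, 0.0000, 1.0000)
After 1 day: (0.2800, 0.2400, 0.2400, 0.2400)
After 2 days: (0.2816, 0.2608, 0.2288, 0.2288)
After 3 days: (0.2847, 0.2566, 0.2300, 0.2287)
After 4 days: (0.2843, 0.2574, 0.2297, 0.2286)
P(in Backorder after 4 days) = 0.2574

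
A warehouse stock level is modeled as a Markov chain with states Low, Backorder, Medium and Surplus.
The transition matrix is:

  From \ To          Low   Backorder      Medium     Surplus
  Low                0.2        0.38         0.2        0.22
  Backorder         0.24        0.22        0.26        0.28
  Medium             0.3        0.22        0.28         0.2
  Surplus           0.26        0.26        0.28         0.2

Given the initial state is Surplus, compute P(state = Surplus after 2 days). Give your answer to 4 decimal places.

0.2260

Propagate the distribution vector 2 days from Surplus.
After 0 days: (0.0000, 0.0000, 0.0000, 1.0000)
After 1 day: (0.2600, 0.2600, 0.2800, 0.2000)
After 2 days: (0.2504, 0.2696, 0.2540, 0.2260)
P(in Surplus after 2 days) = 0.2260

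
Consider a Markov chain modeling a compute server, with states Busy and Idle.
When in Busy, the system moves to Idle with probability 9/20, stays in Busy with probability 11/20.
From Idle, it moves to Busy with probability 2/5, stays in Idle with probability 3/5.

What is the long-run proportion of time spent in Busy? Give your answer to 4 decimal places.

Let the stationary distribution be π with π = πP and π_1 + π_2 = 1.
π_1 = 0.55·π_1 + 0.4·π_2
Solving with the normalization constraint gives π = (0.4706, 0.5294).
So the stationary probability of Busy is 0.4706.

0.4706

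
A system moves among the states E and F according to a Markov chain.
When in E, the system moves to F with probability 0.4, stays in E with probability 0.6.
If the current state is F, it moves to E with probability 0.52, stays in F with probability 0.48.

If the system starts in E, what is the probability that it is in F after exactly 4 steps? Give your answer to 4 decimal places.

Propagate the distribution vector 4 steps from E.
After 0 steps: (1.0000, 0.0000)
After 1 step: (0.6000, 0.4000)
After 2 steps: (0.5680, 0.4320)
After 3 steps: (0.5654, 0.4346)
After 4 steps: (0.5652, 0.4348)
P(in F after 4 steps) = 0.4348

0.4348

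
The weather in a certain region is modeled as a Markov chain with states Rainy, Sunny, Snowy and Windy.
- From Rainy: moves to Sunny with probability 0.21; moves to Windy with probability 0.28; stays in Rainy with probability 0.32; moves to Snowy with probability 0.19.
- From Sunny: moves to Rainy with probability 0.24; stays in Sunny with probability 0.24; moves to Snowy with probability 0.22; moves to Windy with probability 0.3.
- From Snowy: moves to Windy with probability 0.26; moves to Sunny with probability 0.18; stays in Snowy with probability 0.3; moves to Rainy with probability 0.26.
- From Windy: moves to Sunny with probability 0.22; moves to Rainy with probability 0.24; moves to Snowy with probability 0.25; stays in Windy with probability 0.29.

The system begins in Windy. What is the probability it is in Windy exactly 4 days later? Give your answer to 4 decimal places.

0.2823

Propagate the distribution vector 4 days from Windy.
After 0 days: (0.0000, 0.0000, 0.0000, 1.0000)
After 1 day: (0.2400, 0.2200, 0.2500, 0.2900)
After 2 days: (0.2642, 0.2120, 0.2415, 0.2823)
After 3 days: (0.2660, 0.2119, 0.2399, 0.2822)
After 4 days: (0.2661, 0.2120, 0.2397, 0.2823)
P(in Windy after 4 days) = 0.2823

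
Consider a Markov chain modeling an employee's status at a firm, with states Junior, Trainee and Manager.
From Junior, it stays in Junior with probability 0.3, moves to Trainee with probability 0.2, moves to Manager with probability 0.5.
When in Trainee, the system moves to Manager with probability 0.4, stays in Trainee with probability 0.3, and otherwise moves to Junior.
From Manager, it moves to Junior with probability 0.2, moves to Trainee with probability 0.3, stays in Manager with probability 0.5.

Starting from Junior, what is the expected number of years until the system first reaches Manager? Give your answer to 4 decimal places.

Let t(s) be the expected number of years to first reach Manager from state s, with t(Manager) = 0. Conditioning on the first year:
t(Junior) = 1 + 0.3·t(Junior) + 0.2·t(Trainee)
t(Trainee) = 1 + 0.3·t(Junior) + 0.3·t(Trainee)
Solving: t(Junior) = 2.0930, t(Trainee) = 2.3256.
Expected years from Junior to Manager: 2.0930.

2.0930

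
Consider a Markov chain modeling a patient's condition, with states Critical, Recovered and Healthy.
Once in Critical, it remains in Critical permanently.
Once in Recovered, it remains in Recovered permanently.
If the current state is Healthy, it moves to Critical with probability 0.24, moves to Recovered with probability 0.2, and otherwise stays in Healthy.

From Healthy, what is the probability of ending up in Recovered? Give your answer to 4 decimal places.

0.4545

Let h(s) be the probability of absorption at Recovered starting from transient state s. Then h(Recovered) = 1 and h(Critical) = 0. By first-step analysis:
h(Healthy) = 0.24·0 + 0.2·1 + 0.56·h(Healthy)
Solving: h(Healthy) = 0.4545.
Starting from Healthy, the probability is 0.4545.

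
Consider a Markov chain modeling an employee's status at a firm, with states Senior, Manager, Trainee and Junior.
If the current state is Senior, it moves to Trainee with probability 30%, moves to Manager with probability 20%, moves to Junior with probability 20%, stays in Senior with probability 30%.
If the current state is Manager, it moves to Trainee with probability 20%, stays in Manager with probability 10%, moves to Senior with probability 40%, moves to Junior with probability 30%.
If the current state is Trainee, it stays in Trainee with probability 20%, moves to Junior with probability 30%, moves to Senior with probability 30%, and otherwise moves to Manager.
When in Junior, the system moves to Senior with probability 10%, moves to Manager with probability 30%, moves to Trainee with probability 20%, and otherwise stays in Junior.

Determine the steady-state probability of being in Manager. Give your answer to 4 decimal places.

0.2095

Let the stationary distribution be π with π = πP and π_1 + π_2 + π_3 + π_4 = 1.
π_1 = 0.3·π_1 + 0.4·π_2 + 0.3·π_3 + 0.1·π_4
π_2 = 0.2·π_1 + 0.1·π_2 + 0.2·π_3 + 0.3·π_4
π_3 = 0.3·π_1 + 0.2·π_2 + 0.2·π_3 + 0.2·π_4
Solving with the normalization constraint gives π = (0.2601, 0.2095, 0.2260, 0.3044).
So the stationary probability of Manager is 0.2095.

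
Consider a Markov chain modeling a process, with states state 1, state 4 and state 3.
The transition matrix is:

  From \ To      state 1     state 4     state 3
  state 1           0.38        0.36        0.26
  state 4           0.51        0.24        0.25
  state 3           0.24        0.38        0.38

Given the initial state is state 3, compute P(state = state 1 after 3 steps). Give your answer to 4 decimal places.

0.3796

Propagate the distribution vector 3 steps from state 3.
After 0 steps: (0.0000, 0.0000, 1.0000)
After 1 step: (0.2400, 0.3800, 0.3800)
After 2 steps: (0.3762, 0.3220, 0.3018)
After 3 steps: (0.3796, 0.3274, 0.2930)
P(in state 1 after 3 steps) = 0.3796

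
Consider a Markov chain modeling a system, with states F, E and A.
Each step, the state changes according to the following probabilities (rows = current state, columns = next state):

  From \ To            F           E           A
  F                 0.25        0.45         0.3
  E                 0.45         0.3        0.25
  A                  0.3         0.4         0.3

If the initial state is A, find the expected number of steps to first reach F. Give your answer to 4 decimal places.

Let t(s) be the expected number of steps to first reach F from state s, with t(F) = 0. Conditioning on the first step:
t(E) = 1 + 0.3·t(E) + 0.25·t(A)
t(A) = 1 + 0.4·t(E) + 0.3·t(A)
Solving: t(E) = 2.4359, t(A) = 2.8205.
Expected steps from A to F: 2.8205.

2.8205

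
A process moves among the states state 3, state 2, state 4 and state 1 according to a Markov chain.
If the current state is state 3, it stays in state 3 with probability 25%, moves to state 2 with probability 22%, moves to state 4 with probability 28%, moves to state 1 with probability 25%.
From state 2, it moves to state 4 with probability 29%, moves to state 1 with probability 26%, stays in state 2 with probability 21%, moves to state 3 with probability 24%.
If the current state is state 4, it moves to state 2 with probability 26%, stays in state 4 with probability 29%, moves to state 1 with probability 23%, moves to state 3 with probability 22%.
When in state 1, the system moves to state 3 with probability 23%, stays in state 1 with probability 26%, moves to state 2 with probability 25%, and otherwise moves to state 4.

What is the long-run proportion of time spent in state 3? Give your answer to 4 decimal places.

Let the stationary distribution be π with π = πP and π_1 + π_2 + π_3 + π_4 = 1.
π_1 = 0.25·π_1 + 0.24·π_2 + 0.22·π_3 + 0.23·π_4
π_2 = 0.22·π_1 + 0.21·π_2 + 0.26·π_3 + 0.25·π_4
π_3 = 0.28·π_1 + 0.29·π_2 + 0.29·π_3 + 0.26·π_4
Solving with the normalization constraint gives π = (0.2342, 0.2363, 0.2802, 0.2493).
So the stationary probability of state 3 is 0.2342.

0.2342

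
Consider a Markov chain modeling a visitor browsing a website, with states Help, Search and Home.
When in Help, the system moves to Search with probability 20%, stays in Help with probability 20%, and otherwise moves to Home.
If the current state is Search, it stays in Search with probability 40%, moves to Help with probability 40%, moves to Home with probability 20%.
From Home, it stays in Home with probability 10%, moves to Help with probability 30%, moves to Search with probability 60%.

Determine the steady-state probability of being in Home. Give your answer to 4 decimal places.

Let the stationary distribution be π with π = πP and π_1 + π_2 + π_3 = 1.
π_1 = 0.2·π_1 + 0.4·π_2 + 0.3·π_3
π_2 = 0.2·π_1 + 0.4·π_2 + 0.6·π_3
Solving with the normalization constraint gives π = (0.3088, 0.3971, 0.2941).
So the stationary probability of Home is 0.2941.

0.2941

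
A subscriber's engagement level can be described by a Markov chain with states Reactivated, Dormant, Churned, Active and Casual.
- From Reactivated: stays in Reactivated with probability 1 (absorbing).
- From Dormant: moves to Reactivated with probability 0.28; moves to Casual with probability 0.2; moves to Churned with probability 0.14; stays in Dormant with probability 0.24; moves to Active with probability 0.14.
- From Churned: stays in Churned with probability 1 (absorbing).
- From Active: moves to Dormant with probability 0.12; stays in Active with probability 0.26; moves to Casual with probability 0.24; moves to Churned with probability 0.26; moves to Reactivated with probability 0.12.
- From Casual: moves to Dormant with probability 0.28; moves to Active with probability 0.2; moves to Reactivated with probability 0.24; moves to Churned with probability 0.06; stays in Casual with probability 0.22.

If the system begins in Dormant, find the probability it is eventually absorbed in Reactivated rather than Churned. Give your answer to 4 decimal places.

0.6288

Let h(s) be the probability of absorption at Reactivated starting from transient state s. Then h(Reactivated) = 1 and h(Churned) = 0. By first-step analysis:
h(Dormant) = 0.28·1 + 0.24·h(Dormant) + 0.14·0 + 0.14·h(Active) + 0.2·h(Casual)
h(Active) = 0.12·1 + 0.12·h(Dormant) + 0.26·0 + 0.26·h(Active) + 0.24·h(Casual)
h(Casual) = 0.24·1 + 0.28·h(Dormant) + 0.06·0 + 0.2·h(Active) + 0.22·h(Casual)
Solving: h(Dormant) = 0.6288, h(Active) = 0.4768, h(Casual) = 0.6557.
Starting from Dormant, the probability is 0.6288.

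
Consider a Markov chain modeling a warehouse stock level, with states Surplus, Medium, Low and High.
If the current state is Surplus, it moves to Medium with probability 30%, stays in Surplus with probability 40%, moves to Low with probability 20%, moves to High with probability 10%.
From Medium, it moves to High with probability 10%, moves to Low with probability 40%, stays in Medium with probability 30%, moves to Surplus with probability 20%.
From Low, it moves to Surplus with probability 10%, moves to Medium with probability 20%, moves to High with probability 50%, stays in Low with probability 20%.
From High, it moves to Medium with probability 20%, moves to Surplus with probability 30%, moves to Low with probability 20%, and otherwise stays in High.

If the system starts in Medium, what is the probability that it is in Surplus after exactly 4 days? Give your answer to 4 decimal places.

Propagate the distribution vector 4 days from Medium.
After 0 days: (0.0000, 1.0000, 0.0000, 0.0000)
After 1 day: (0.2000, 0.3000, 0.4000, 0.1000)
After 2 days: (0.2100, 0.2500, 0.2600, 0.2800)
After 3 days: (0.2440, 0.2460, 0.2500, 0.2600)
After 4 days: (0.2498, 0.2490, 0.2492, 0.2520)
P(in Surplus after 4 days) = 0.2498

0.2498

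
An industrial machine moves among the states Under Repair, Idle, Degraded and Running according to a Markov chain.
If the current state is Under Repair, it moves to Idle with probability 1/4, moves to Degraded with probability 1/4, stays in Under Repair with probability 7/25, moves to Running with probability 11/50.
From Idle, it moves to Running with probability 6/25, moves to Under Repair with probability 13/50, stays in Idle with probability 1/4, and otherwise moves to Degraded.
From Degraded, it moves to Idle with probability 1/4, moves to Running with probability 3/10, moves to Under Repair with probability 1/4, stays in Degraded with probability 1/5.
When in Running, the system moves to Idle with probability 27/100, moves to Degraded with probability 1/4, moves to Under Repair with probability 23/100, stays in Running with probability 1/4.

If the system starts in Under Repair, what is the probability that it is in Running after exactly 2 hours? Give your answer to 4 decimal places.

Propagate the distribution vector 2 hours from Under Repair.
After 0 hours: (1.0000, 0.0000, 0.0000, 0.0000)
After 1 hour: (0.2800, 0.2500, 0.2500, 0.2200)
After 2 hours: (0.2565, 0.2544, 0.2375, 0.2516)
P(in Running after 2 hours) = 0.2516

0.2516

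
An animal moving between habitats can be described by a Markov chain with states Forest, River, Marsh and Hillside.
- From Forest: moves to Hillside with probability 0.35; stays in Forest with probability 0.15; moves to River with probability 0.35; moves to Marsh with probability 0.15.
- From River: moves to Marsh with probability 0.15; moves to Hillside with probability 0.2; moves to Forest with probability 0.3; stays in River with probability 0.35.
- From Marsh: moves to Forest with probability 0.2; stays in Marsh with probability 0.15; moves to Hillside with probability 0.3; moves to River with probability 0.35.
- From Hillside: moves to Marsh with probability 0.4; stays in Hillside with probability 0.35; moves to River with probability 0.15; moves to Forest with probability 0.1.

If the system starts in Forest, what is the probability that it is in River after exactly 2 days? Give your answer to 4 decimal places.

0.2800

Propagate the distribution vector 2 days from Forest.
After 0 days: (1.0000, 0.0000, 0.0000, 0.0000)
After 1 day: (0.1500, 0.3500, 0.1500, 0.3500)
After 2 days: (0.1925, 0.2800, 0.2375, 0.2900)
P(in River after 2 days) = 0.2800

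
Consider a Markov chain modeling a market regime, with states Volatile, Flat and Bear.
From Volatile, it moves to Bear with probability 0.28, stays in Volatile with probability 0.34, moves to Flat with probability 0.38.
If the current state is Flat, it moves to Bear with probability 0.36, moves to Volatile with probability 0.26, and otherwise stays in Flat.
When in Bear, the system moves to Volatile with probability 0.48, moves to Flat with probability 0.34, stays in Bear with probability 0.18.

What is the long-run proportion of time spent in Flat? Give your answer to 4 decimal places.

Let the stationary distribution be π with π = πP and π_1 + π_2 + π_3 = 1.
π_1 = 0.34·π_1 + 0.26·π_2 + 0.48·π_3
π_2 = 0.38·π_1 + 0.38·π_2 + 0.34·π_3
Solving with the normalization constraint gives π = (0.3499, 0.3687, 0.2814).
So the stationary probability of Flat is 0.3687.

0.3687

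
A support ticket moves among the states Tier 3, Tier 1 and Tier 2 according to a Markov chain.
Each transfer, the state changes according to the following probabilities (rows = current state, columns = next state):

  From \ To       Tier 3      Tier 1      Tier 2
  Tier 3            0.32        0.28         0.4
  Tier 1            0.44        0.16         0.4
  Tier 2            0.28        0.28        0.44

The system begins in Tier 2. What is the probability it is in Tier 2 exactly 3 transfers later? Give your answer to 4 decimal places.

0.4167

Propagate the distribution vector 3 transfers from Tier 2.
After 0 transfers: (0.0000, 0.0000, 1.0000)
After 1 transfer: (0.2800, 0.2800, 0.4400)
After 2 transfers: (0.3360, 0.2464, 0.4176)
After 3 transfers: (0.3329, 0.2504, 0.4167)
P(in Tier 2 after 3 transfers) = 0.4167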